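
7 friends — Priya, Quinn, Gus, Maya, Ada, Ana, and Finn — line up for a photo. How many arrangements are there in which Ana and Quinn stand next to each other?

Place the 5 others and the Ana-Quinn pair as 6 objects in a line; the pair has 2 internal arrangements.
So the count is 2·(6)! = 1440.

1440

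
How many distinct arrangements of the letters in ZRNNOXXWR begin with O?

With the first slot taken by O, it remains to arrange the other 8 letters (ZRNNXXWR).
Those 8 letters have N appearing twice, R appearing twice, and X appearing twice, giving (8)!/(2!·2!·2!) = 5040.

5040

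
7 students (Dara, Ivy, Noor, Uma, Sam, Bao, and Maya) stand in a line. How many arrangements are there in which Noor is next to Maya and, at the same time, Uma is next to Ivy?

Treat {Noor,Maya} as one block (2 orders) and {Uma,Ivy} as another (2 orders).
That leaves 5 units to arrange: 2 × 2 × 5! = 4 × 120 = 480.

480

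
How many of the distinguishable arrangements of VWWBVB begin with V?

Fix V in the first position and arrange the remaining 5 letters.
Those 5 letters have B appearing twice and W appearing twice, giving (5)!/(2!·2!) = 30.

30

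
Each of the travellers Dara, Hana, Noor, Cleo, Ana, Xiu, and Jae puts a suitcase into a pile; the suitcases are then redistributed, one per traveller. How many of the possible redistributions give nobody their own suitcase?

1854

Let Aᵢ be the assignments in which traveller i gets their own suitcase. We want the size of the complement of A₁∪…∪A_7.
By inclusion–exclusion this is Σ_{j=0}^{7} (−1)^j C(7,j)·(7−j)!.
Computing: 5040 − 5040 + 2520 − 840 + 210 − 42 + 7 − 1 = 1854.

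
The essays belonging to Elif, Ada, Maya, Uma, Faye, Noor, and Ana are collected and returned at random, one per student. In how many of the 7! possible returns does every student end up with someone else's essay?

Count assignments avoiding every fixed point. For any j of the 7 students fixed to their own essay, the other 7−j can be arranged in (7−j)! ways.
By inclusion–exclusion this is Σ_{j=0}^{7} (−1)^j C(7,j)·(7−j)!.
Computing: 5040 − 5040 + 2520 − 840 + 210 − 42 + 7 − 1 = 1854.

1854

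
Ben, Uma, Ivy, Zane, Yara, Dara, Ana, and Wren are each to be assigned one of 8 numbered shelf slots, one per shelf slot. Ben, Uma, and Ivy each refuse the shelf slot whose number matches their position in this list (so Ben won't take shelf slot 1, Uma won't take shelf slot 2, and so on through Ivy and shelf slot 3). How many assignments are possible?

27240

Let Aᵢ (for i ∈ {1, 2, 3}) be the placements that put person i in their forbidden shelf slot. Any j of these fix j positions, leaving (8−j)! ways to fill the rest, and there are C(3,j) ways to pick which j.
By inclusion–exclusion, the number of valid placements is Σ_{j=0}^{3} (−1)^j C(3,j)·(8−j)!.
Computing: 40320 − 15120 + 2160 − 120 = 27240.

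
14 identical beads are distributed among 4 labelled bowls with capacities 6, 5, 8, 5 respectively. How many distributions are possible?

Ignoring the caps, the number of non-negative solutions to x_1+…+x_4 = 14 is C(17,3) = 680.
Subtract solutions that violate a single cap (substitute x_i' = x_i − (cap_i+1)): x_1 ≥ 7 gives C(10,3) = 120; x_2 ≥ 6 gives C(11,3) = 165; x_3 ≥ 9 gives C(8,3) = 56; x_4 ≥ 6 gives C(11,3) = 165. Together 506.
Add back pairs where two caps are both exceeded: 4 + 0 + 4 + 0 + 10 + 0 = 18.
By inclusion–exclusion the count is 680 − 506 + 18 = 192.

192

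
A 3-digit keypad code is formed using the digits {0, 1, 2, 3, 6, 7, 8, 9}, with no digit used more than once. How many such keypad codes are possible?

With no repetition, fill the 3 digits in order: 8 choices, then 7, down to 6.
8 × 7 × 6 = 336.

336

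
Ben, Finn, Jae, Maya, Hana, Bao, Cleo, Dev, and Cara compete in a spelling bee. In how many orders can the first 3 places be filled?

There are 9 choices for 1st place, 8 for 2nd, and 7 for 3rd.
That gives 9 × 8 × 7 = 504.

504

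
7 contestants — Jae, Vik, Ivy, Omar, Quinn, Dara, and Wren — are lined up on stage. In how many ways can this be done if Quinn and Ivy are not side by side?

3600

Of the 7! = 5040 arrangements, those with Quinn and Ivy adjacent number 2 × 6! = 1440 (treat the pair as a block with 2 internal orders).
So 5040 − 1440 = 3600 arrangements keep them apart.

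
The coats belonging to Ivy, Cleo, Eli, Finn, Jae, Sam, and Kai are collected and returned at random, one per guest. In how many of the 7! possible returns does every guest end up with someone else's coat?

1854

Count assignments avoiding every fixed point. For any j of the 7 guests fixed to their own coat, the other 7−j can be arranged in (7−j)! ways.
By inclusion–exclusion this is Σ_{j=0}^{7} (−1)^j C(7,j)·(7−j)!.
Computing: 5040 − 5040 + 2520 − 840 + 210 − 42 + 7 − 1 = 1854.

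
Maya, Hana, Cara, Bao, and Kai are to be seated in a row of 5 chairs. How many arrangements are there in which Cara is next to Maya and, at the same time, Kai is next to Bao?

24

Treat {Cara,Maya} as one block (2 orders) and {Kai,Bao} as another (2 orders).
That leaves 3 units to arrange: 2 × 2 × 3! = 4 × 6 = 24.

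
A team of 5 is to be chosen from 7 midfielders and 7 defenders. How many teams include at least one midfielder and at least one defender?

1960

Unrestricted: C(14,5) = 2002 ways to pick any 5 of the 14.
Subtract selections that omit an entire group: no midfielders → C(7,5) = 21; no defenders → C(7,5) = 21.
Both groups omitted at once is impossible, so 2002 − 42 = 1960.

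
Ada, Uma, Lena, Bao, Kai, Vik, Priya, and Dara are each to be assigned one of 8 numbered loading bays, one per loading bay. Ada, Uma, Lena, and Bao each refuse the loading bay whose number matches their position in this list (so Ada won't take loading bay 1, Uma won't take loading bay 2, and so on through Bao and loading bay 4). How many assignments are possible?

Let Aᵢ (for 1 ≤ i ≤ 4) be the placements that put person i in their forbidden loading bay. Any j of these fix j positions, leaving (8−j)! ways to fill the rest, and there are C(4,j) ways to pick which j.
By inclusion–exclusion, the number of valid placements is Σ_{j=0}^{4} (−1)^j C(4,j)·(8−j)!.
Computing: 40320 − 20160 + 4320 − 480 + 24 = 24024.

24024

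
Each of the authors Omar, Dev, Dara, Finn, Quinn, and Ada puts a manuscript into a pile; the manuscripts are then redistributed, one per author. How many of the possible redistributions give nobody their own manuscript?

Count assignments avoiding every fixed point. For any j of the 6 authors fixed to their own manuscript, the other 6−j can be arranged in (6−j)! ways.
By inclusion–exclusion this is Σ_{j=0}^{6} (−1)^j C(6,j)·(6−j)!.
Computing: 720 − 720 + 360 − 120 + 30 − 6 + 1 = 265.

265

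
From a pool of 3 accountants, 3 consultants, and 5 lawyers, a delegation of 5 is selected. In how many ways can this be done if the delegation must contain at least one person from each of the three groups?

Unrestricted: C(11,5) = 462 ways to pick any 5 of the 11.
Subtract selections that omit an entire group: no accountants → C(8,5) = 56; no consultants → C(8,5) = 56; no lawyers → C(6,5) = 6.
Add back selections omitting two groups (i.e. drawn from a single group): C(3,5) + C(3,5) + C(5,5) = 1.
By inclusion–exclusion: 462 − 118 + 1 = 345.

345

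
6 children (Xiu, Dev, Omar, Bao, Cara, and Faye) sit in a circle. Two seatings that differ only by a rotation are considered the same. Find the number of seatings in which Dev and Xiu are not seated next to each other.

Without the restriction there are (5)! = 120 seatings.
Those with Dev next to Xiu: fuse the pair into one unit and seat 5 units around a circle — 2·(4)! = 48.
Subtracting, 120 − 48 = 72.

72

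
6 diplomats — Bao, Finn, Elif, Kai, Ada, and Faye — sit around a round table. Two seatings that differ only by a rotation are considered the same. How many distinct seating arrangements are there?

120

Around a circle, 6 distinct people have 6!/6 = (5)! = 120 rotationally distinct seatings.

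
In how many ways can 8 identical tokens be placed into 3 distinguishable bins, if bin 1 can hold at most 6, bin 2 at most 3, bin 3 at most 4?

Without the upper bounds there are C(10,2) = 45 ways to split 8 among 3 bins.
Subtract solutions that violate a single cap (substitute x_i' = x_i − (cap_i+1)): x_1 ≥ 7 gives C(3,2) = 3; x_2 ≥ 4 gives C(6,2) = 15; x_3 ≥ 5 gives C(5,2) = 10. Together 28.
No two caps can be exceeded simultaneously, so the pair terms are all 0.
By inclusion–exclusion the count is 45 − 28 + 0 = 17.

17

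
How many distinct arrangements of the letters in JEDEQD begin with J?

With the first slot taken by J, it remains to arrange the other 5 letters (EDEQD).
Those 5 letters have D appearing twice and E appearing twice, giving (5)!/(2!·2!) = 30.

30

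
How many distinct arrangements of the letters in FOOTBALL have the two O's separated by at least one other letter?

7560

Total arrangements of FOOTBALL: 8!/(2!·2!) = 10080.
Arrangements with the O's together: treat OO as one letter, giving (7)!/(2!) = 2520.
Hence 10080 − 2520 = 7560.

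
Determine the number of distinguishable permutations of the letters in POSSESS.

The 7 letters of POSSESS have repeats: S appearing 4 times.
Dividing 7! = 5040 by 4! = 24 for the repeated letters gives 210.

210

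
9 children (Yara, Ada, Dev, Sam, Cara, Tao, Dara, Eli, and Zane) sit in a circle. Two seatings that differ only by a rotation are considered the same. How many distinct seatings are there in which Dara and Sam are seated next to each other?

10080

Treat {Dara, Sam} as one unit (2 internal orders) and seat the resulting 8 units around the table: (7)! circular arrangements.
So 2 × (7)! = 2 × 5040 = 10080.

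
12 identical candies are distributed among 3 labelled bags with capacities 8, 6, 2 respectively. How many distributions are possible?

Without the upper bounds there are C(14,2) = 91 ways to split 12 among 3 bags.
Subtract solutions that violate a single cap (substitute x_i' = x_i − (cap_i+1)): x_1 ≥ 9 gives C(5,2) = 10; x_2 ≥ 7 gives C(7,2) = 21; x_3 ≥ 3 gives C(11,2) = 55. Together 86.
Add back pairs where two caps are both exceeded: 0 + 1 + 6 = 7.
By inclusion–exclusion the count is 91 − 86 + 7 = 12.

12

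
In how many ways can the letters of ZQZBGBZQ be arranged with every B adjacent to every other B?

Treat the 2 copies of B as a single block. The multiset to arrange is then {BB, G, Q, Q, Z, Z, Z}, 7 items in all.
That gives (7)!/(3!·2!) = 420 arrangements.

420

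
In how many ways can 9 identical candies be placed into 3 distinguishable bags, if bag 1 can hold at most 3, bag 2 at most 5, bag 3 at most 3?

6

Ignoring the caps, the number of non-negative solutions to x_1+…+x_3 = 9 is C(11,2) = 55.
Subtract solutions that violate a single cap (substitute x_i' = x_i − (cap_i+1)): x_1 ≥ 4 gives C(7,2) = 21; x_2 ≥ 6 gives C(5,2) = 10; x_3 ≥ 4 gives C(7,2) = 21. Together 52.
Add back pairs where two caps are both exceeded: 0 + 3 + 0 = 3.
By inclusion–exclusion the count is 55 − 52 + 3 = 6.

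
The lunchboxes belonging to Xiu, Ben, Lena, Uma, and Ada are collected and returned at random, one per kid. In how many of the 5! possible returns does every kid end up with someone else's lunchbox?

44

Let Aᵢ be the assignments in which kid i gets their own lunchbox. We want the size of the complement of A₁∪…∪A_5.
By inclusion–exclusion this is Σ_{j=0}^{5} (−1)^j C(5,j)·(5−j)!.
Computing: 120 − 120 + 60 − 20 + 5 − 1 = 44.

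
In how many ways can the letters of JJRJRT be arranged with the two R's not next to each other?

40

Total arrangements of JJRJRT: 6!/(3!·2!) = 60.
Arrangements with the R's together: treat RR as one letter, giving (5)!/(3!) = 20.
Subtracting, 60 − 20 = 40 arrangements keep the R's apart.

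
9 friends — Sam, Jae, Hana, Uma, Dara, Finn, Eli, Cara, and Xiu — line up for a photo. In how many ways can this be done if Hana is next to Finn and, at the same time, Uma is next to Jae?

20160

Treat {Hana,Finn} as one block (2 orders) and {Uma,Jae} as another (2 orders).
That leaves 7 units to arrange: 2 × 2 × 7! = 4 × 5040 = 20160.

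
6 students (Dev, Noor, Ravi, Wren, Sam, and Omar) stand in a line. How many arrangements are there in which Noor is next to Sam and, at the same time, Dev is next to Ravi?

Treat {Noor,Sam} as one block (2 orders) and {Dev,Ravi} as another (2 orders).
That leaves 4 units to arrange: 2 × 2 × 4! = 4 × 24 = 96.

96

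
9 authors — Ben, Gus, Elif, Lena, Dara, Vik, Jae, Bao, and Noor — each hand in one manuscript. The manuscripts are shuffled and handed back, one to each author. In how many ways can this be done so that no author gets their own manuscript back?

Count assignments avoiding every fixed point. For any j of the 9 authors fixed to their own manuscript, the other 9−j can be arranged in (9−j)! ways.
By inclusion–exclusion this is Σ_{j=0}^{9} (−1)^j C(9,j)·(9−j)!.
Computing: 362880 − 362880 + 181440 − 60480 + 15120 − 3024 + 504 − 72 + 9 − 1 = 133496.

133496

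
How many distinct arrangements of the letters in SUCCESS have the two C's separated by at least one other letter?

300

There are 7!/(3!·2!) = 420 arrangements of SUCCESS in total.
If the two C's are adjacent, glue them into one block, leaving 6 items to arrange: (6)!/(3!) = 120 ways.
Hence 420 − 120 = 300.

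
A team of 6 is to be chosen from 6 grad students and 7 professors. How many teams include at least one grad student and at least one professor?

With no constraint there are C(13,6) = 1716 possible selections.
Selections missing a whole group: no grad students → C(7,6) = 7; no professors → C(6,6) = 1.
Both groups omitted at once is impossible, so 1716 − 8 = 1708.

1708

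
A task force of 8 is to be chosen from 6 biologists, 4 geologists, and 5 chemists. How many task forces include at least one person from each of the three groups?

6216

Unrestricted: C(15,8) = 6435 ways to pick any 8 of the 15.
Selections missing a whole group: no biologists → C(9,8) = 9; no geologists → C(11,8) = 165; no chemists → C(10,8) = 45.
Add back selections omitting two groups (i.e. drawn from a single group): C(6,8) + C(4,8) + C(5,8) = 0.
By inclusion–exclusion: 6435 − 219 + 0 = 6216.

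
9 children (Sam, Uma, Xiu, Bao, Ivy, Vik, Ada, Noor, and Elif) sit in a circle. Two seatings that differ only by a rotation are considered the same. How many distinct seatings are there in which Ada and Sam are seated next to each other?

Glue Ada and Sam into a block (2 internal orders). Seating 8 units around a circle gives (7)! arrangements.
So 2 × (7)! = 2 × 5040 = 10080.

10080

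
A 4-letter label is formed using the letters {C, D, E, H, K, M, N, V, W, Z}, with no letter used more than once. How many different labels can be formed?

5040

This is a permutation of 4 out of 10: P(10,4) = 10!/6!.
10 × 9 × 8 × 7 = 5040.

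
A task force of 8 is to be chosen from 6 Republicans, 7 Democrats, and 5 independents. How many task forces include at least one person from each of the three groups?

With no constraint there are C(18,8) = 43758 possible selections.
Subtract selections that omit an entire group: no Republicans → C(12,8) = 495; no Democrats → C(11,8) = 165; no independents → C(13,8) = 1287.
Add back selections omitting two groups (i.e. drawn from a single group): C(6,8) + C(7,8) + C(5,8) = 0.
By inclusion–exclusion: 43758 − 1947 + 0 = 41811.

41811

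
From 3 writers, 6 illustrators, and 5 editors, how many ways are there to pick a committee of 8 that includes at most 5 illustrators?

2975

Split by how many illustrators are chosen (0 through 5).
Sum: C(6,0)·C(8,8) + C(6,1)·C(8,7) + C(6,2)·C(8,6) + C(6,3)·C(8,5) + C(6,4)·C(8,4) + C(6,5)·C(8,3) = 1 + 48 + 420 + 1120 + 1050 + 336 = 2975.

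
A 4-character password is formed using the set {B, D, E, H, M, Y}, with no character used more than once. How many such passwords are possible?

Choose and order 4 of the 6 symbols: the first character has 6 options, the next 5, then 4, 3.
That product is 6 × 5 × 4 × 3 = 360.

360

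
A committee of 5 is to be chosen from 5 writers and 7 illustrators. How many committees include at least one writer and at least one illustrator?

With no constraint there are C(12,5) = 792 possible selections.
Selections missing a whole group: no writers → C(7,5) = 21; no illustrators → C(5,5) = 1.
Both groups omitted at once is impossible, so 792 − 22 = 770.

770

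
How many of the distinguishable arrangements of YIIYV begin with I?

12

With the first slot taken by I, it remains to arrange the other 4 letters (YIYV).
Those 4 letters have Y appearing twice, giving (4)!/(2!) = 12.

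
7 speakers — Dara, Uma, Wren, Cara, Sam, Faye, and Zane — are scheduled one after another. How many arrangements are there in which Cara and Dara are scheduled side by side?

Treat {Cara, Dara} as a single unit. There are 6 units to order, and the pair itself can be ordered 2 ways.
So the count is 2·(6)! = 1440.

1440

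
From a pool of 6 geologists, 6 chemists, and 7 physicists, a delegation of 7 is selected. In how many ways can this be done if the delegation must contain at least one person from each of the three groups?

Total 7-person selections from all 19: C(19,7) = 50388.
Selections missing a whole group: no geologists → C(13,7) = 1716; no chemists → C(13,7) = 1716; no physicists → C(12,7) = 792.
Add back selections omitting two groups (i.e. drawn from a single group): C(6,7) + C(6,7) + C(7,7) = 1.
By inclusion–exclusion: 50388 − 4224 + 1 = 46165.

46165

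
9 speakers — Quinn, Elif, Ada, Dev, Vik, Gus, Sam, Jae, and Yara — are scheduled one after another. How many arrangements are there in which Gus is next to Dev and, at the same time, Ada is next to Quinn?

20160

Treat {Gus,Dev} as one block (2 orders) and {Ada,Quinn} as another (2 orders).
That leaves 7 units to arrange: 2 × 2 × 7! = 4 × 5040 = 20160.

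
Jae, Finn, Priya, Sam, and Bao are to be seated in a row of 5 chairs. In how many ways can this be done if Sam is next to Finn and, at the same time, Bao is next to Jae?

24

Treat {Sam,Finn} as one block (2 orders) and {Bao,Jae} as another (2 orders).
That leaves 3 units to arrange: 2 × 2 × 3! = 4 × 6 = 24.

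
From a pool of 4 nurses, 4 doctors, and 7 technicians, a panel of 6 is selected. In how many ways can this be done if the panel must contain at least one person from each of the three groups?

With no constraint there are C(15,6) = 5005 possible selections.
Subtract selections that omit an entire group: no nurses → C(11,6) = 462; no doctors → C(11,6) = 462; no technicians → C(8,6) = 28.
Add back selections omitting two groups (i.e. drawn from a single group): C(4,6) + C(4,6) + C(7,6) = 7.
By inclusion–exclusion: 5005 − 952 + 7 = 4060.

4060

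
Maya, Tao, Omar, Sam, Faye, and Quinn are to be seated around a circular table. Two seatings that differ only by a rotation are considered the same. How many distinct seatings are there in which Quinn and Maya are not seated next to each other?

Without the restriction there are (5)! = 120 seatings.
Seatings with Quinn beside Maya: treat them as a block with 2 internal orders, giving 2 × (4)! = 48.
Subtracting, 120 − 48 = 72.

72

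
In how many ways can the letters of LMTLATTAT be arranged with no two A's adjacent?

Total arrangements of LMTLATTAT: 9!/(4!·2!·2!) = 3780.
Arrangements with the A's together: treat AA as one letter, giving (8)!/(4!·2!) = 840.
Hence 3780 − 840 = 2940.

2940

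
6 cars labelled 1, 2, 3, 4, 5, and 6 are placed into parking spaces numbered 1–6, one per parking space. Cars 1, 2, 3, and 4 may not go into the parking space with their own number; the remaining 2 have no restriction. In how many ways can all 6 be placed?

Let Aᵢ (for 1 ≤ i ≤ 4) be the placements that put car i in its forbidden parking space. Any j of these fix j positions, leaving (6−j)! ways to fill the rest, and there are C(4,j) ways to pick which j.
By inclusion–exclusion, the number of valid placements is Σ_{j=0}^{4} (−1)^j C(4,j)·(6−j)!.
Computing: 720 − 480 + 144 − 24 + 2 = 362.

362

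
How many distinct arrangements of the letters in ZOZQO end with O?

12

With the last slot taken by O, it remains to arrange the other 4 letters (ZZQO).
Those 4 letters have Z appearing twice, giving (4)!/(2!) = 12.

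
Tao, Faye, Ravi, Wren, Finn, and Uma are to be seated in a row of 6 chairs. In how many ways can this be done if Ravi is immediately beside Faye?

Treat {Ravi, Faye} as a single unit. There are 5 units to order, and the pair itself can be ordered 2 ways.
So the count is 2·(5)! = 240.

240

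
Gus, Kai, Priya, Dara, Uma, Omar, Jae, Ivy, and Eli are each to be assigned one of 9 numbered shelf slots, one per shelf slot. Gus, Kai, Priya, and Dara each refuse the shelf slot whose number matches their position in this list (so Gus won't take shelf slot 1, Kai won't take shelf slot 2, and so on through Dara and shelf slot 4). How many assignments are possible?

229080

Let Aᵢ (for 1 ≤ i ≤ 4) be the placements that put person i in their forbidden shelf slot. Any j of these fix j positions, leaving (9−j)! ways to fill the rest, and there are C(4,j) ways to pick which j.
By inclusion–exclusion, the number of valid placements is Σ_{j=0}^{4} (−1)^j C(4,j)·(9−j)!.
Computing: 362880 − 161280 + 30240 − 2880 + 120 = 229080.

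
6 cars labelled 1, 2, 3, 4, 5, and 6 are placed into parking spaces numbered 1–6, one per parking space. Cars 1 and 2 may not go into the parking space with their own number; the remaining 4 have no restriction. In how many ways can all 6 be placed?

504

Let Aᵢ (for i ∈ {1, 2}) be the placements that put car i in its forbidden parking space. Any j of these fix j positions, leaving (6−j)! ways to fill the rest, and there are C(2,j) ways to pick which j.
By inclusion–exclusion, the number of valid placements is Σ_{j=0}^{2} (−1)^j C(2,j)·(6−j)!.
Computing: 720 − 240 + 24 = 504.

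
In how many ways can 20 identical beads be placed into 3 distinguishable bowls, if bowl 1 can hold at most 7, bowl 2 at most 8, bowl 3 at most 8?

10

By stars and bars, unrestricted non-negative solutions to x_1+…+x_3 = 20 number C(20+2,2) = 231.
Subtract solutions that violate a single cap (substitute x_i' = x_i − (cap_i+1)): x_1 ≥ 8 gives C(14,2) = 91; x_2 ≥ 9 gives C(13,2) = 78; x_3 ≥ 9 gives C(13,2) = 78. Together 247.
Add back pairs where two caps are both exceeded: 10 + 10 + 6 = 26.
By inclusion–exclusion the count is 231 − 247 + 26 = 10.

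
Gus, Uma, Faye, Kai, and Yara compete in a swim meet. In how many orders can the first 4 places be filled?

This is an ordered selection of 4 from 5: P(5,4).
That gives 5 × 4 × 3 × 2 = 120.

120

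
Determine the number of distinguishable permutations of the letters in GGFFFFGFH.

GGFFFFGFH has 9 letters with F appearing 5 times and G appearing 3 times.
The number of distinct arrangements is 9!/(5!·3!) = 362880/720 = 504.

504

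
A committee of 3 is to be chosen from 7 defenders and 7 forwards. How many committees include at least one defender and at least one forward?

Total 3-person selections from all 14: C(14,3) = 364.
Selections missing a whole group: no defenders → C(7,3) = 35; no forwards → C(7,3) = 35.
Both groups omitted at once is impossible, so 364 − 70 = 294.

294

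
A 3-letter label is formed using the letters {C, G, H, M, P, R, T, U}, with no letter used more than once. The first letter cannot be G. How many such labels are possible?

294

The first letter has 8−1 = 7 choices (anything except G).
The remaining 2 letters are filled from the other 7 symbols without repetition: 7 × 6 = 42.
Total: 7 × 42 = 294.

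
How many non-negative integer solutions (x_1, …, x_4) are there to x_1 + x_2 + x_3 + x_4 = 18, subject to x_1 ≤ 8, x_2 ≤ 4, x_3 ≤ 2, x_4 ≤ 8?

31

By stars and bars, unrestricted non-negative solutions to x_1+…+x_4 = 18 number C(18+3,3) = 1330.
Subtract solutions that violate a single cap (substitute x_i' = x_i − (cap_i+1)): x_1 ≥ 9 gives C(12,3) = 220; x_2 ≥ 5 gives C(16,3) = 560; x_3 ≥ 3 gives C(18,3) = 816; x_4 ≥ 9 gives C(12,3) = 220. Together 1816.
Add back pairs where two caps are both exceeded: 35 + 84 + 1 + 286 + 35 + 84 = 525.
Subtract triples: 4 + 0 + 0 + 4 = 8.
By inclusion–exclusion the count is 1330 − 1816 + 525 − 8 = 31.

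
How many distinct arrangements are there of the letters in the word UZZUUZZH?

280

Letter multiplicities in UZZUUZZH: H×1, U×3, Z×4.
Dividing 8! = 40320 by 4!·3! = 144 for the repeated letters gives 280.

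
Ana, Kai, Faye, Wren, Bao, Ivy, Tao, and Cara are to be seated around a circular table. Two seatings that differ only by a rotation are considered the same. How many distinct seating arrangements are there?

5040

Around a circle, 8 distinct people have 8!/8 = (7)! = 5040 rotationally distinct seatings.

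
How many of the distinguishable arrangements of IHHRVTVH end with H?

1260

Fix H in the last position and arrange the remaining 7 letters.
Those 7 letters have H appearing twice and V appearing twice, giving (7)!/(2!·2!) = 1260.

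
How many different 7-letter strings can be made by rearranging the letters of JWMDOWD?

1260

The 7 letters of JWMDOWD have repeats: D appearing twice and W appearing twice.
Dividing 7! = 5040 by 2!·2! = 4 for the repeated letters gives 1260.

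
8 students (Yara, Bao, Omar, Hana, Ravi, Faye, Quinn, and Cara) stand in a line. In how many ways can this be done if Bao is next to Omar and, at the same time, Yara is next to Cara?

2880

Treat {Bao,Omar} as one block (2 orders) and {Yara,Cara} as another (2 orders).
That leaves 6 units to arrange: 2 × 2 × 6! = 4 × 720 = 2880.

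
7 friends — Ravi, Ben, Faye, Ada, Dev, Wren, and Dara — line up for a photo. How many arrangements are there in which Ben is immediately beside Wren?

Glue Ben and Wren into one block (2 internal orders), leaving 6 units to arrange in a row.
That gives 2 × 6! = 2 × 720 = 1440.

1440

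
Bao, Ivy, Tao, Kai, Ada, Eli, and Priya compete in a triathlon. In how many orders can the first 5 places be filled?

2520

There are 7 choices for 1st place, 6 for 2nd, and so on down to 3 for position 5.
That gives 7 × 6 × 5 × 4 × 3 = 2520.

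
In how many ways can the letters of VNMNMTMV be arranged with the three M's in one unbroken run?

180

Treat the 3 copies of M as a single block. The multiset to arrange is then {MMM, N, N, T, V, V}, 6 items in all.
That gives (6)!/(2!·2!) = 180 arrangements.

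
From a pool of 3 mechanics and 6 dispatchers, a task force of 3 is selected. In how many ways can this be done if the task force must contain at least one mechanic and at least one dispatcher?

With no constraint there are C(9,3) = 84 possible selections.
Subtract selections that omit an entire group: no mechanics → C(6,3) = 20; no dispatchers → C(3,3) = 1.
Both groups omitted at once is impossible, so 84 − 21 = 63.

63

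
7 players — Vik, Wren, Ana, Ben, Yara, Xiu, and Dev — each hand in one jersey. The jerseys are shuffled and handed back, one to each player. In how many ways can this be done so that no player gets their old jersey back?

Count assignments avoiding every fixed point. For any j of the 7 players fixed to their old jersey, the other 7−j can be arranged in (7−j)! ways.
By inclusion–exclusion this is Σ_{j=0}^{7} (−1)^j C(7,j)·(7−j)!.
Computing: 5040 − 5040 + 2520 − 840 + 210 − 42 + 7 − 1 = 1854.

1854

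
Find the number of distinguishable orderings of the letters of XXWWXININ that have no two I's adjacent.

5880

There are 9!/(3!·2!·2!·2!) = 7560 arrangements of XXWWXININ in total.
Arrangements with the I's together: treat II as one letter, giving (8)!/(3!·2!·2!) = 1680.
Hence 7560 − 1680 = 5880.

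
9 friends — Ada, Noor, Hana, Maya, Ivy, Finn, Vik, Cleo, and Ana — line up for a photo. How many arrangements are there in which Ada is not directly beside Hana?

282240

Of the 9! = 362880 arrangements, those with Ada and Hana adjacent number 2 × 8! = 80640 (treat the pair as a block with 2 internal orders).
Complementary counting: 362880 − 80640 = 282240.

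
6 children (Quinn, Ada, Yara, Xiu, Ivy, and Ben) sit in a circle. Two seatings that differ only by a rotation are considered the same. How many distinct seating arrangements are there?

120

Around a circle, 6 distinct people have 6!/6 = (5)! = 120 rotationally distinct seatings.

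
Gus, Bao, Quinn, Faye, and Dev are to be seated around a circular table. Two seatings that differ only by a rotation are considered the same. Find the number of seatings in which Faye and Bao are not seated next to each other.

All circular seatings of 5 people number (4)! = 24.
Those with Faye next to Bao: fuse the pair into one unit and seat 4 units around a circle — 2·(3)! = 12.
Subtracting, 24 − 12 = 12.

12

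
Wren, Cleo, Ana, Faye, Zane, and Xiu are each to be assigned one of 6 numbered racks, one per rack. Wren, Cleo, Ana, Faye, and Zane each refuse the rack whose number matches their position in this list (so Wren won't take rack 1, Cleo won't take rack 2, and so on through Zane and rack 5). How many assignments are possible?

309

Let Aᵢ (for 1 ≤ i ≤ 5) be the placements that put person i in their forbidden rack. Any j of these fix j positions, leaving (6−j)! ways to fill the rest, and there are C(5,j) ways to pick which j.
By inclusion–exclusion, the number of valid placements is Σ_{j=0}^{5} (−1)^j C(5,j)·(6−j)!.
Computing: 720 − 600 + 240 − 60 + 10 − 1 = 309.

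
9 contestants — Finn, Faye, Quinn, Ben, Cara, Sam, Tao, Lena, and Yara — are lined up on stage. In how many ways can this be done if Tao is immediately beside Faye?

Glue Tao and Faye into one block (2 internal orders), leaving 8 units to arrange in a row.
That gives 2 × 8! = 2 × 40320 = 80640.

80640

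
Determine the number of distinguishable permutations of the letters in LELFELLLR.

The 9 letters of LELFELLLR have repeats: E appearing twice and L appearing 5 times.
Dividing 9! = 362880 by 5!·2! = 240 for the repeated letters gives 1512.

1512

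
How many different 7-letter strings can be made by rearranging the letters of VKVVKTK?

The 7 letters of VKVVKTK have repeats: K appearing 3 times and V appearing 3 times.
The number of distinct arrangements is 7!/(3!·3!) = 5040/36 = 140.

140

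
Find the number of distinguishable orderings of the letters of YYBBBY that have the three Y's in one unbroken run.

Treat the 3 copies of Y as a single block. The multiset to arrange is then {YYY, B, B, B}, 4 items in all.
That gives (4)!/(3!) = 4 arrangements.

4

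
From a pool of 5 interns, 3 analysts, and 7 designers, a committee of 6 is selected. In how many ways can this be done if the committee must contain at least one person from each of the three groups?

3850

With no constraint there are C(15,6) = 5005 possible selections.
Subtract selections that omit an entire group: no interns → C(10,6) = 210; no analysts → C(12,6) = 924; no designers → C(8,6) = 28.
Add back selections omitting two groups (i.e. drawn from a single group): C(5,6) + C(3,6) + C(7,6) = 7.
By inclusion–exclusion: 5005 − 1162 + 7 = 3850.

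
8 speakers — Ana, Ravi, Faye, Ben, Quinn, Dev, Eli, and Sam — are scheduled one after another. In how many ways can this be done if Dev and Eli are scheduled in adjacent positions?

10080

Glue Dev and Eli into one block (2 internal orders), leaving 7 units to arrange in a row.
So the count is 2·(7)! = 10080.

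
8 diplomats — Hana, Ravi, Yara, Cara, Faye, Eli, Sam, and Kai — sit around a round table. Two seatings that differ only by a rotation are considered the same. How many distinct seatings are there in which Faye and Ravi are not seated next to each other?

Without the restriction there are (7)! = 5040 seatings.
Seatings with Faye beside Ravi: treat them as a block with 2 internal orders, giving 2 × (6)! = 1440.
Subtracting, 5040 − 1440 = 3600.

3600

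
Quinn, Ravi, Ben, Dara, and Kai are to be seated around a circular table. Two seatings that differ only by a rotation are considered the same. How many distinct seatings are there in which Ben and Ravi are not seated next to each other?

All circular seatings of 5 people number (4)! = 24.
Seatings with Ben beside Ravi: treat them as a block with 2 internal orders, giving 2 × (3)! = 12.
Subtracting, 24 − 12 = 12.

12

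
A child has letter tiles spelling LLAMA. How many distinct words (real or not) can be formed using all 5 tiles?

The 5 letters of LLAMA have repeats: A appearing twice and L appearing twice.
The number of distinct arrangements is 5!/(2!·2!) = 120/4 = 30.

30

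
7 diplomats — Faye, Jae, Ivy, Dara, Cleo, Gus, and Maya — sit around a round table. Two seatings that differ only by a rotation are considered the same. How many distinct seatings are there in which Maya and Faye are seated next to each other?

240

Glue Maya and Faye into a block (2 internal orders). Seating 6 units around a circle gives (5)! arrangements.
So 2 × (5)! = 2 × 120 = 240.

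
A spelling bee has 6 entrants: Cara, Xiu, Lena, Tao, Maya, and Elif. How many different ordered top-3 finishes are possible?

120

There are 6 choices for 1st place, 5 for 2nd, and 4 for 3rd.
That gives 6 × 5 × 4 = 120.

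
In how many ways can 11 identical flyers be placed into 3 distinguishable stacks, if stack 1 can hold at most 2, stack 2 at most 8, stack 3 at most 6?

By stars and bars, unrestricted non-negative solutions to x_1+…+x_3 = 11 number C(11+2,2) = 78.
Subtract solutions that violate a single cap (substitute x_i' = x_i − (cap_i+1)): x_1 ≥ 3 gives C(10,2) = 45; x_2 ≥ 9 gives C(4,2) = 6; x_3 ≥ 7 gives C(6,2) = 15. Together 66.
Add back pairs where two caps are both exceeded: 0 + 3 + 0 = 3.
By inclusion–exclusion the count is 78 − 66 + 3 = 15.

15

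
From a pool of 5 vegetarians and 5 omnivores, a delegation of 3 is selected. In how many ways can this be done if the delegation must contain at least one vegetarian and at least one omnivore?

100

Unrestricted: C(10,3) = 120 ways to pick any 3 of the 10.
Selections missing a whole group: no vegetarians → C(5,3) = 10; no omnivores → C(5,3) = 10.
Both groups omitted at once is impossible, so 120 − 20 = 100.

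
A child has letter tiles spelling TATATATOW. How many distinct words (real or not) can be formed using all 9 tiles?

2520

TATATATOW has 9 letters with A appearing 3 times and T appearing 4 times.
The number of distinct arrangements is 9!/(4!·3!) = 362880/144 = 2520.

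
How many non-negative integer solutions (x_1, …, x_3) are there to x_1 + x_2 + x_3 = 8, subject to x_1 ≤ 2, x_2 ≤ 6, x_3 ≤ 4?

12

By stars and bars, unrestricted non-negative solutions to x_1+…+x_3 = 8 number C(8+2,2) = 45.
Subtract solutions that violate a single cap (substitute x_i' = x_i − (cap_i+1)): x_1 ≥ 3 gives C(7,2) = 21; x_2 ≥ 7 gives C(3,2) = 3; x_3 ≥ 5 gives C(5,2) = 10. Together 34.
Add back pairs where two caps are both exceeded: 0 + 1 + 0 = 1.
By inclusion–exclusion the count is 45 − 34 + 1 = 12.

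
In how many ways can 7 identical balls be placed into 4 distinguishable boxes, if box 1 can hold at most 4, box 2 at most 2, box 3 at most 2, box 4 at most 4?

By stars and bars, unrestricted non-negative solutions to x_1+…+x_4 = 7 number C(7+3,3) = 120.
Subtract solutions that violate a single cap (substitute x_i' = x_i − (cap_i+1)): x_1 ≥ 5 gives C(5,3) = 10; x_2 ≥ 3 gives C(7,3) = 35; x_3 ≥ 3 gives C(7,3) = 35; x_4 ≥ 5 gives C(5,3) = 10. Together 90.
Add back pairs where two caps are both exceeded: 0 + 0 + 0 + 4 + 0 + 0 = 4.
By inclusion–exclusion the count is 120 − 90 + 4 = 34.

34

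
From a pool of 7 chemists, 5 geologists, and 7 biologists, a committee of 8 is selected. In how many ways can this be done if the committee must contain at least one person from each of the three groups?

Total 8-person selections from all 19: C(19,8) = 75582.
Selections missing a whole group: no chemists → C(12,8) = 495; no geologists → C(14,8) = 3003; no biologists → C(12,8) = 495.
Add back selections omitting two groups (i.e. drawn from a single group): C(7,8) + C(5,8) + C(7,8) = 0.
By inclusion–exclusion: 75582 − 3993 + 0 = 71589.

71589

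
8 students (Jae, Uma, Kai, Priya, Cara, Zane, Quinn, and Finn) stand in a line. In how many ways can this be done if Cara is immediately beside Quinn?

10080

Treat {Cara, Quinn} as a single unit. There are 7 units to order, and the pair itself can be ordered 2 ways.
That gives 2 × 7! = 2 × 5040 = 10080.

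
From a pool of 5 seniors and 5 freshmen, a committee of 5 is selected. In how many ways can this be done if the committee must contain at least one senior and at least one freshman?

250

Unrestricted: C(10,5) = 252 ways to pick any 5 of the 10.
Subtract selections that omit an entire group: no seniors → C(5,5) = 1; no freshmen → C(5,5) = 1.
Both groups omitted at once is impossible, so 252 − 2 = 250.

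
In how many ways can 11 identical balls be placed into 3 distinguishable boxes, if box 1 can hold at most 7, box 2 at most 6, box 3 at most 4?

Ignoring the caps, the number of non-negative solutions to x_1+…+x_3 = 11 is C(13,2) = 78.
Subtract solutions that violate a single cap (substitute x_i' = x_i − (cap_i+1)): x_1 ≥ 8 gives C(5,2) = 10; x_2 ≥ 7 gives C(6,2) = 15; x_3 ≥ 5 gives C(8,2) = 28. Together 53.
No two caps can be exceeded simultaneously, so the pair terms are all 0.
By inclusion–exclusion the count is 78 − 53 + 0 = 25.

25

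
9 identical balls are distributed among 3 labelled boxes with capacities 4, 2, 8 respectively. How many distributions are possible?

By stars and bars, unrestricted non-negative solutions to x_1+…+x_3 = 9 number C(9+2,2) = 55.
Subtract solutions that violate a single cap (substitute x_i' = x_i − (cap_i+1)): x_1 ≥ 5 gives C(6,2) = 15; x_2 ≥ 3 gives C(8,2) = 28; x_3 ≥ 9 gives C(2,2) = 1. Together 44.
Add back pairs where two caps are both exceeded: 3 + 0 + 0 = 3.
By inclusion–exclusion the count is 55 − 44 + 3 = 14.

14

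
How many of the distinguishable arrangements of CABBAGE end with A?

With the last slot taken by A, it remains to arrange the other 6 letters (CBBAGE).
Those 6 letters have B appearing twice, giving (6)!/(2!) = 360.

360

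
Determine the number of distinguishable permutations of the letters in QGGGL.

20

The 5 letters of QGGGL have repeats: G appearing 3 times.
So there are 5! / (3!) = 20 distinguishable arrangements.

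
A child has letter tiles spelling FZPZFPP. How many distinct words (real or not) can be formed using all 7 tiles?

Letter multiplicities in FZPZFPP: F×2, P×3, Z×2.
So there are 7! / (3!·2!·2!) = 210 distinguishable arrangements.

210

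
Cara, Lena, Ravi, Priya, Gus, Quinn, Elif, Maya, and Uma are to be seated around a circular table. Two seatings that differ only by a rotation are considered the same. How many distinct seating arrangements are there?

Fix one person's seat to break rotational symmetry; the remaining 8 people can be arranged in (8)! = 40320 ways.

40320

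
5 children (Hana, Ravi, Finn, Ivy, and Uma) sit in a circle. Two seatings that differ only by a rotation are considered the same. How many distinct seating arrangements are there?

24

Seat Hana anywhere (absorbing the rotational symmetry), then permute the other 4: (4)! = 24.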